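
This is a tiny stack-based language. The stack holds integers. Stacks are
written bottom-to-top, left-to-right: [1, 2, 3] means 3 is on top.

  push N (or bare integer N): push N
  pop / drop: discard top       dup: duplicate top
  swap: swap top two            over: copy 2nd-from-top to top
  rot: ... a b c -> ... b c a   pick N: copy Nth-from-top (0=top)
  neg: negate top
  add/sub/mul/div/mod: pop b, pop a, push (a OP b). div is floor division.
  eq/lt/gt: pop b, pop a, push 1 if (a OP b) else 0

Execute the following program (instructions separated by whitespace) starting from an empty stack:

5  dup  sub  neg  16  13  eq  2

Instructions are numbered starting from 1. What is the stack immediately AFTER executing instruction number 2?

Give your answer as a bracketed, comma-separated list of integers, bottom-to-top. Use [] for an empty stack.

Answer: [5, 5]

Derivation:
Step 1 ('5'): [5]
Step 2 ('dup'): [5, 5]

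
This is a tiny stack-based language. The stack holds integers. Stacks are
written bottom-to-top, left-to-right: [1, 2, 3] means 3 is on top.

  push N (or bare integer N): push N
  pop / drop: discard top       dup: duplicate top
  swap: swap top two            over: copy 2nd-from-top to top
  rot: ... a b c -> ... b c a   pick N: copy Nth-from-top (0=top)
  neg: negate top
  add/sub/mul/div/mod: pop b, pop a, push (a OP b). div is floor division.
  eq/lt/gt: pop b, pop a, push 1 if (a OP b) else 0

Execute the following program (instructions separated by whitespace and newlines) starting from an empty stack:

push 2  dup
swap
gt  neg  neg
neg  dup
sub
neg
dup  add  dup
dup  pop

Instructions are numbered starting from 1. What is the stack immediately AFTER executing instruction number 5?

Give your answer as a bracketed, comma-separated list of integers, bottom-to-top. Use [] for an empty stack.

Answer: [0]

Derivation:
Step 1 ('push 2'): [2]
Step 2 ('dup'): [2, 2]
Step 3 ('swap'): [2, 2]
Step 4 ('gt'): [0]
Step 5 ('neg'): [0]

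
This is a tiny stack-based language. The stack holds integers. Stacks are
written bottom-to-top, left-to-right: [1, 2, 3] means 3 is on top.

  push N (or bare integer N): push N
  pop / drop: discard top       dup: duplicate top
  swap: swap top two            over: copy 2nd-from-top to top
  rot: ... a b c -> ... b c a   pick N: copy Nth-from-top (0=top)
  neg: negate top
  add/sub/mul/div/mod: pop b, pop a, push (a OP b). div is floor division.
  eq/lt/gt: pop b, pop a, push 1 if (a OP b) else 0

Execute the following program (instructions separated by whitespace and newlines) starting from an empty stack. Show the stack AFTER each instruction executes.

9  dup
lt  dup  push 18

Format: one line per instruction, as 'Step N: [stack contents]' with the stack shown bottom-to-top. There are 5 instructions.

Step 1: [9]
Step 2: [9, 9]
Step 3: [0]
Step 4: [0, 0]
Step 5: [0, 0, 18]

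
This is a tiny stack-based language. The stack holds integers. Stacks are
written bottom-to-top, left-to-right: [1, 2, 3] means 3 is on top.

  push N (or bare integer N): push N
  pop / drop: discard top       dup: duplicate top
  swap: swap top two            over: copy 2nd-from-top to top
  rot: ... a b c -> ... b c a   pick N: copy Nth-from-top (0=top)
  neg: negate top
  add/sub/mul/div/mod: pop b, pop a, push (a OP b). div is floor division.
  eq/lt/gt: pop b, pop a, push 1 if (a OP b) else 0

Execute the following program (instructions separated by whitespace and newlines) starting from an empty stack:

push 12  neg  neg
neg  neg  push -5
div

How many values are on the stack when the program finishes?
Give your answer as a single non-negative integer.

After 'push 12': stack = [12] (depth 1)
After 'neg': stack = [-12] (depth 1)
After 'neg': stack = [12] (depth 1)
After 'neg': stack = [-12] (depth 1)
After 'neg': stack = [12] (depth 1)
After 'push -5': stack = [12, -5] (depth 2)
After 'div': stack = [-3] (depth 1)

Answer: 1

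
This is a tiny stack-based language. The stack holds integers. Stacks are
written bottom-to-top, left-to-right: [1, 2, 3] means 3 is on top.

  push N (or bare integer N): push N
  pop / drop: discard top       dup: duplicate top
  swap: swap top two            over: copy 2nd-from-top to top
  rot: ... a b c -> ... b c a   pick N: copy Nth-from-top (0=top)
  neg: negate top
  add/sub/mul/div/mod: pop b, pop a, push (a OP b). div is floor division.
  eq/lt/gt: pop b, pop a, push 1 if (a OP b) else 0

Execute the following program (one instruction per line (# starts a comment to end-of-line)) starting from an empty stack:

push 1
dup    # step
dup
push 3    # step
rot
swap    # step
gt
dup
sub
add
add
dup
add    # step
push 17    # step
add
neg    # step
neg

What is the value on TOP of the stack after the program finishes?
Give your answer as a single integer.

After 'push 1': [1]
After 'dup': [1, 1]
After 'dup': [1, 1, 1]
After 'push 3': [1, 1, 1, 3]
After 'rot': [1, 1, 3, 1]
After 'swap': [1, 1, 1, 3]
After 'gt': [1, 1, 0]
After 'dup': [1, 1, 0, 0]
After 'sub': [1, 1, 0]
After 'add': [1, 1]
After 'add': [2]
After 'dup': [2, 2]
After 'add': [4]
After 'push 17': [4, 17]
After 'add': [21]
After 'neg': [-21]
After 'neg': [21]

Answer: 21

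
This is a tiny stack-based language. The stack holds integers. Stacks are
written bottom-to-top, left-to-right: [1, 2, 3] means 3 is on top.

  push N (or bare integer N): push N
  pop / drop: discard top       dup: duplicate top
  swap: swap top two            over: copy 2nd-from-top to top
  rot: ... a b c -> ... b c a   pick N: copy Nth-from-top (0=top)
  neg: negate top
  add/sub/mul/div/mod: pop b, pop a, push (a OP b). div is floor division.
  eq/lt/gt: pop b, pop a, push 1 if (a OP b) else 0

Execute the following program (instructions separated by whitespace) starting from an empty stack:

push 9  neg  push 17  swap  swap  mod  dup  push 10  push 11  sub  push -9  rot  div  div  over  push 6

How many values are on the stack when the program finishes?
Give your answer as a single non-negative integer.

After 'push 9': stack = [9] (depth 1)
After 'neg': stack = [-9] (depth 1)
After 'push 17': stack = [-9, 17] (depth 2)
After 'swap': stack = [17, -9] (depth 2)
After 'swap': stack = [-9, 17] (depth 2)
After 'mod': stack = [8] (depth 1)
After 'dup': stack = [8, 8] (depth 2)
After 'push 10': stack = [8, 8, 10] (depth 3)
After 'push 11': stack = [8, 8, 10, 11] (depth 4)
After 'sub': stack = [8, 8, -1] (depth 3)
After 'push -9': stack = [8, 8, -1, -9] (depth 4)
After 'rot': stack = [8, -1, -9, 8] (depth 4)
After 'div': stack = [8, -1, -2] (depth 3)
After 'div': stack = [8, 0] (depth 2)
After 'over': stack = [8, 0, 8] (depth 3)
After 'push 6': stack = [8, 0, 8, 6] (depth 4)

Answer: 4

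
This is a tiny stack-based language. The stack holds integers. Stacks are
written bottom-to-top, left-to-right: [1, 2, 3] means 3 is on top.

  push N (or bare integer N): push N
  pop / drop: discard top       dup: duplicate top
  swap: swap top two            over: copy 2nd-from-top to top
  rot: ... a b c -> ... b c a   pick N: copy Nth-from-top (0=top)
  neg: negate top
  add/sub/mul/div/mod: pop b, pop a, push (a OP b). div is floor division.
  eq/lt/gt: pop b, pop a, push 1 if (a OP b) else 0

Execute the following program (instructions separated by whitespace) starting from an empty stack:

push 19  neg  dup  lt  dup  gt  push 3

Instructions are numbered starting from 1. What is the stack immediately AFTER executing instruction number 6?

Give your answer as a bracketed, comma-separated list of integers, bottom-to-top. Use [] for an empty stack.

Answer: [0]

Derivation:
Step 1 ('push 19'): [19]
Step 2 ('neg'): [-19]
Step 3 ('dup'): [-19, -19]
Step 4 ('lt'): [0]
Step 5 ('dup'): [0, 0]
Step 6 ('gt'): [0]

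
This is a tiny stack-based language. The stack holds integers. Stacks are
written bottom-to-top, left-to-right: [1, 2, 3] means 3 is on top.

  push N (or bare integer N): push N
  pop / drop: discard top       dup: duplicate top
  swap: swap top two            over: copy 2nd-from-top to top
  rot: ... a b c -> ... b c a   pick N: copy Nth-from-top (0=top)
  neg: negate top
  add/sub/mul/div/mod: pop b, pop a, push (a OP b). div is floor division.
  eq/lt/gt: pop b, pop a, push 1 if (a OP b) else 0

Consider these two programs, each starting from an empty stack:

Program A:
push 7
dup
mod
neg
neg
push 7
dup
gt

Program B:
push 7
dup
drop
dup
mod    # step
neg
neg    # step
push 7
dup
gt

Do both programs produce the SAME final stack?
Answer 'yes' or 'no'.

Answer: yes

Derivation:
Program A trace:
  After 'push 7': [7]
  After 'dup': [7, 7]
  After 'mod': [0]
  After 'neg': [0]
  After 'neg': [0]
  After 'push 7': [0, 7]
  After 'dup': [0, 7, 7]
  After 'gt': [0, 0]
Program A final stack: [0, 0]

Program B trace:
  After 'push 7': [7]
  After 'dup': [7, 7]
  After 'drop': [7]
  After 'dup': [7, 7]
  After 'mod': [0]
  After 'neg': [0]
  After 'neg': [0]
  After 'push 7': [0, 7]
  After 'dup': [0, 7, 7]
  After 'gt': [0, 0]
Program B final stack: [0, 0]
Same: yes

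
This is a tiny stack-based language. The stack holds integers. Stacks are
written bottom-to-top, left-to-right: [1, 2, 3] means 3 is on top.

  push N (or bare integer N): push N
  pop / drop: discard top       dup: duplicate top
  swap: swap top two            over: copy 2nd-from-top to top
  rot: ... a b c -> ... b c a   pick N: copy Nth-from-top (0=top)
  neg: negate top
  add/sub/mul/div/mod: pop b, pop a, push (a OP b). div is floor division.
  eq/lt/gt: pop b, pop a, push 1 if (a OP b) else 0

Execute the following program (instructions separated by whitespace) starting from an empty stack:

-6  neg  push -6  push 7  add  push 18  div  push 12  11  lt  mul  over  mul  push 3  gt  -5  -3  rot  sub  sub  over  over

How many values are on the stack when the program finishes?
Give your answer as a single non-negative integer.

Answer: 4

Derivation:
After 'push -6': stack = [-6] (depth 1)
After 'neg': stack = [6] (depth 1)
After 'push -6': stack = [6, -6] (depth 2)
After 'push 7': stack = [6, -6, 7] (depth 3)
After 'add': stack = [6, 1] (depth 2)
After 'push 18': stack = [6, 1, 18] (depth 3)
After 'div': stack = [6, 0] (depth 2)
After 'push 12': stack = [6, 0, 12] (depth 3)
After 'push 11': stack = [6, 0, 12, 11] (depth 4)
After 'lt': stack = [6, 0, 0] (depth 3)
  ...
After 'mul': stack = [6, 0] (depth 2)
After 'push 3': stack = [6, 0, 3] (depth 3)
After 'gt': stack = [6, 0] (depth 2)
After 'push -5': stack = [6, 0, -5] (depth 3)
After 'push -3': stack = [6, 0, -5, -3] (depth 4)
After 'rot': stack = [6, -5, -3, 0] (depth 4)
After 'sub': stack = [6, -5, -3] (depth 3)
After 'sub': stack = [6, -2] (depth 2)
After 'over': stack = [6, -2, 6] (depth 3)
After 'over': stack = [6, -2, 6, -2] (depth 4)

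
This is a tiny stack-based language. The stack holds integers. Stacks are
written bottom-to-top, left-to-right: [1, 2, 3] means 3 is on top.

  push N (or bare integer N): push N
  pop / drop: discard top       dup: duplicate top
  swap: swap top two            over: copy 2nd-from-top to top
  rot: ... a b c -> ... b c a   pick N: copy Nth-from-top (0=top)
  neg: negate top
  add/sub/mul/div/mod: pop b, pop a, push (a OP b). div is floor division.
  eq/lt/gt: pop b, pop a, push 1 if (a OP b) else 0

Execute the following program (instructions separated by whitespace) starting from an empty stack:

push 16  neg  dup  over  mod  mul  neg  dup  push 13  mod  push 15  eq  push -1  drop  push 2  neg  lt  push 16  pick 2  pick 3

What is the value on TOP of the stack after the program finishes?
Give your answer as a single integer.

After 'push 16': [16]
After 'neg': [-16]
After 'dup': [-16, -16]
After 'over': [-16, -16, -16]
After 'mod': [-16, 0]
After 'mul': [0]
After 'neg': [0]
After 'dup': [0, 0]
After 'push 13': [0, 0, 13]
After 'mod': [0, 0]
After 'push 15': [0, 0, 15]
After 'eq': [0, 0]
After 'push -1': [0, 0, -1]
After 'drop': [0, 0]
After 'push 2': [0, 0, 2]
After 'neg': [0, 0, -2]
After 'lt': [0, 0]
After 'push 16': [0, 0, 16]
After 'pick 2': [0, 0, 16, 0]
After 'pick 3': [0, 0, 16, 0, 0]

Answer: 0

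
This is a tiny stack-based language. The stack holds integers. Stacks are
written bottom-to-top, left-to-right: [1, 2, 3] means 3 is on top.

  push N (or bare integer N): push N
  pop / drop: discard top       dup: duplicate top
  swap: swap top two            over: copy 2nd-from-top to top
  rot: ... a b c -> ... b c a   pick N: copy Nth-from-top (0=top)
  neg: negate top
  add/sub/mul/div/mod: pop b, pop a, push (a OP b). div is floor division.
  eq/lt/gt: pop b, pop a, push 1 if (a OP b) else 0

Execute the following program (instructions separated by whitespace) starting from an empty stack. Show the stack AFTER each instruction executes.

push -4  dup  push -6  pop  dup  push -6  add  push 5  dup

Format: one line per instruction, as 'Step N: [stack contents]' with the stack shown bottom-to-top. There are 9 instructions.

Step 1: [-4]
Step 2: [-4, -4]
Step 3: [-4, -4, -6]
Step 4: [-4, -4]
Step 5: [-4, -4, -4]
Step 6: [-4, -4, -4, -6]
Step 7: [-4, -4, -10]
Step 8: [-4, -4, -10, 5]
Step 9: [-4, -4, -10, 5, 5]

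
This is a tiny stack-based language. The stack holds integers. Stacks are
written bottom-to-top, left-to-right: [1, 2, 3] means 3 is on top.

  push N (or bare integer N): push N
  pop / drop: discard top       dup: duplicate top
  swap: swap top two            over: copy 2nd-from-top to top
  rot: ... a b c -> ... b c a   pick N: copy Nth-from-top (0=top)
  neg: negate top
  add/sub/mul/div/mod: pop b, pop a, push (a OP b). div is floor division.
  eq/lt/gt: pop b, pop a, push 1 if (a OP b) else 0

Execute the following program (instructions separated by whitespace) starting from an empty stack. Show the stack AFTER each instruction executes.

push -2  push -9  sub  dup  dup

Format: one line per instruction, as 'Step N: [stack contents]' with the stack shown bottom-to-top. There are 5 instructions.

Step 1: [-2]
Step 2: [-2, -9]
Step 3: [7]
Step 4: [7, 7]
Step 5: [7, 7, 7]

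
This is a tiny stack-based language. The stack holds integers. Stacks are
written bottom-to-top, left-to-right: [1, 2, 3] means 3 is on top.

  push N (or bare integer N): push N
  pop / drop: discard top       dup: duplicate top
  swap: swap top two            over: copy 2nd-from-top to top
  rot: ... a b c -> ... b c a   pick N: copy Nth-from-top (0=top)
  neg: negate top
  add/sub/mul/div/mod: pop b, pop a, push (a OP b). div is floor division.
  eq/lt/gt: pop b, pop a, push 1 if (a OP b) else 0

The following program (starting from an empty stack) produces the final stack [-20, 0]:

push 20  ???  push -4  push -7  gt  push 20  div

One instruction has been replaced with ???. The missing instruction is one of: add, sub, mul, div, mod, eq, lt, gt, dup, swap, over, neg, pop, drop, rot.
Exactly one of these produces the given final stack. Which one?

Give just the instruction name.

Answer: neg

Derivation:
Stack before ???: [20]
Stack after ???:  [-20]
The instruction that transforms [20] -> [-20] is: neg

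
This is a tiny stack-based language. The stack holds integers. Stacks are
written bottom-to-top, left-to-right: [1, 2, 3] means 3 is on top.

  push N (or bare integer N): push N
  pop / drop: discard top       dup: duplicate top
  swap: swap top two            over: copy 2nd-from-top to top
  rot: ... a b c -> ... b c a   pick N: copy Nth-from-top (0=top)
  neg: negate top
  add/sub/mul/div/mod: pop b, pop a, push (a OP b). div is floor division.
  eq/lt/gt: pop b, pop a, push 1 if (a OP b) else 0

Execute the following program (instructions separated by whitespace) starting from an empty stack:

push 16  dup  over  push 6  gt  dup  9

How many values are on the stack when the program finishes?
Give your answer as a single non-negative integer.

Answer: 5

Derivation:
After 'push 16': stack = [16] (depth 1)
After 'dup': stack = [16, 16] (depth 2)
After 'over': stack = [16, 16, 16] (depth 3)
After 'push 6': stack = [16, 16, 16, 6] (depth 4)
After 'gt': stack = [16, 16, 1] (depth 3)
After 'dup': stack = [16, 16, 1, 1] (depth 4)
After 'push 9': stack = [16, 16, 1, 1, 9] (depth 5)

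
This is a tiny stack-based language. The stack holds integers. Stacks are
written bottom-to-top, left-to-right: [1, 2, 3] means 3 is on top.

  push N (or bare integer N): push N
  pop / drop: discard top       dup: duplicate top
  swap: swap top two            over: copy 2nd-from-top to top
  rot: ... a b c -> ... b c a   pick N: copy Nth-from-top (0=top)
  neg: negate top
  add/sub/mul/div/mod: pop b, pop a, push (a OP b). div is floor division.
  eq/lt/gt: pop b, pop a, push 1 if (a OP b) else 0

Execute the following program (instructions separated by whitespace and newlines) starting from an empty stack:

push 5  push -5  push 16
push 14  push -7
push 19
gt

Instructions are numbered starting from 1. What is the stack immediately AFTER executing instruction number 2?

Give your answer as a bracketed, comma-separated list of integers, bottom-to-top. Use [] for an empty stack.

Answer: [5, -5]

Derivation:
Step 1 ('push 5'): [5]
Step 2 ('push -5'): [5, -5]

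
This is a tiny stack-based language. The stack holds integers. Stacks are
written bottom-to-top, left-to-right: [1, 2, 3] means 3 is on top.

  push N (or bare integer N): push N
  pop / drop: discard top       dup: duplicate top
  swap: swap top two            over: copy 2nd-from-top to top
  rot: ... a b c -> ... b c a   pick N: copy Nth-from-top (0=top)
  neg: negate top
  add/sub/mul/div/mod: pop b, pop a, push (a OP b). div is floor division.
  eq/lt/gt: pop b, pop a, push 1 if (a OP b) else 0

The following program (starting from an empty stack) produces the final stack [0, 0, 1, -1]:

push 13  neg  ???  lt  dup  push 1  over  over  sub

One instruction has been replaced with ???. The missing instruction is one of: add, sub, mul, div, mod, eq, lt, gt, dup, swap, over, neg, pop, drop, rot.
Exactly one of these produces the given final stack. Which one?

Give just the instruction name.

Answer: dup

Derivation:
Stack before ???: [-13]
Stack after ???:  [-13, -13]
The instruction that transforms [-13] -> [-13, -13] is: dup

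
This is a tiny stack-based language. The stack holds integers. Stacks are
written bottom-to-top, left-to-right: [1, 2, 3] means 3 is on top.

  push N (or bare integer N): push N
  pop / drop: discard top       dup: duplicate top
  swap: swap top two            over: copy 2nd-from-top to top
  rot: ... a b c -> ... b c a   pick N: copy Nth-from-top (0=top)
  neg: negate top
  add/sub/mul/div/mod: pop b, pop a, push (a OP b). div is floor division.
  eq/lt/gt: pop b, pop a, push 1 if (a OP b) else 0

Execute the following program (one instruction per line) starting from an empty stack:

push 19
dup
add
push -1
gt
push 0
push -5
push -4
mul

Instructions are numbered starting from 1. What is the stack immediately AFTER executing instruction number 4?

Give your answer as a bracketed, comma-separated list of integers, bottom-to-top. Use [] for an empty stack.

Step 1 ('push 19'): [19]
Step 2 ('dup'): [19, 19]
Step 3 ('add'): [38]
Step 4 ('push -1'): [38, -1]

Answer: [38, -1]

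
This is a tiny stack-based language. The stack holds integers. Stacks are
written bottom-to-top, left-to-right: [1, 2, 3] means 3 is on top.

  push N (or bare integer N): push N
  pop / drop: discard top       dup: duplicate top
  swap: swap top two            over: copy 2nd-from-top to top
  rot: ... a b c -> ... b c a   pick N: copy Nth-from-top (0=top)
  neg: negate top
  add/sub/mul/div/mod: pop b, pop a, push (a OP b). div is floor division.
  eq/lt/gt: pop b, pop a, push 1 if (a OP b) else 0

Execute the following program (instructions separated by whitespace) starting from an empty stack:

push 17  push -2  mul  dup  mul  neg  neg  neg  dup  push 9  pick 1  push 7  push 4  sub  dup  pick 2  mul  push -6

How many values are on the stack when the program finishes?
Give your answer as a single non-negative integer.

Answer: 7

Derivation:
After 'push 17': stack = [17] (depth 1)
After 'push -2': stack = [17, -2] (depth 2)
After 'mul': stack = [-34] (depth 1)
After 'dup': stack = [-34, -34] (depth 2)
After 'mul': stack = [1156] (depth 1)
After 'neg': stack = [-1156] (depth 1)
After 'neg': stack = [1156] (depth 1)
After 'neg': stack = [-1156] (depth 1)
After 'dup': stack = [-1156, -1156] (depth 2)
After 'push 9': stack = [-1156, -1156, 9] (depth 3)
After 'pick 1': stack = [-1156, -1156, 9, -1156] (depth 4)
After 'push 7': stack = [-1156, -1156, 9, -1156, 7] (depth 5)
After 'push 4': stack = [-1156, -1156, 9, -1156, 7, 4] (depth 6)
After 'sub': stack = [-1156, -1156, 9, -1156, 3] (depth 5)
After 'dup': stack = [-1156, -1156, 9, -1156, 3, 3] (depth 6)
After 'pick 2': stack = [-1156, -1156, 9, -1156, 3, 3, -1156] (depth 7)
After 'mul': stack = [-1156, -1156, 9, -1156, 3, -3468] (depth 6)
After 'push -6': stack = [-1156, -1156, 9, -1156, 3, -3468, -6] (depth 7)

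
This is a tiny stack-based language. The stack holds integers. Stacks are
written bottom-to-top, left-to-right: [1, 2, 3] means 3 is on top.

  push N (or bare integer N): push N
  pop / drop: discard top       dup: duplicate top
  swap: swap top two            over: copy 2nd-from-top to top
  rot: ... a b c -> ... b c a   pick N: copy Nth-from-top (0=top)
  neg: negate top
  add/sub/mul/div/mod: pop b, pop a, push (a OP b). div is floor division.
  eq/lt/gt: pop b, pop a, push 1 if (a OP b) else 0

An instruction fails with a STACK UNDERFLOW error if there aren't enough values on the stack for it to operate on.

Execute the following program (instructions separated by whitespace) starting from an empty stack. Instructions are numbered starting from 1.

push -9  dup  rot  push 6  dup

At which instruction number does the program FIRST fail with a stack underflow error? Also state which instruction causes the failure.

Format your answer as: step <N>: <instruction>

Step 1 ('push -9'): stack = [-9], depth = 1
Step 2 ('dup'): stack = [-9, -9], depth = 2
Step 3 ('rot'): needs 3 value(s) but depth is 2 — STACK UNDERFLOW

Answer: step 3: rot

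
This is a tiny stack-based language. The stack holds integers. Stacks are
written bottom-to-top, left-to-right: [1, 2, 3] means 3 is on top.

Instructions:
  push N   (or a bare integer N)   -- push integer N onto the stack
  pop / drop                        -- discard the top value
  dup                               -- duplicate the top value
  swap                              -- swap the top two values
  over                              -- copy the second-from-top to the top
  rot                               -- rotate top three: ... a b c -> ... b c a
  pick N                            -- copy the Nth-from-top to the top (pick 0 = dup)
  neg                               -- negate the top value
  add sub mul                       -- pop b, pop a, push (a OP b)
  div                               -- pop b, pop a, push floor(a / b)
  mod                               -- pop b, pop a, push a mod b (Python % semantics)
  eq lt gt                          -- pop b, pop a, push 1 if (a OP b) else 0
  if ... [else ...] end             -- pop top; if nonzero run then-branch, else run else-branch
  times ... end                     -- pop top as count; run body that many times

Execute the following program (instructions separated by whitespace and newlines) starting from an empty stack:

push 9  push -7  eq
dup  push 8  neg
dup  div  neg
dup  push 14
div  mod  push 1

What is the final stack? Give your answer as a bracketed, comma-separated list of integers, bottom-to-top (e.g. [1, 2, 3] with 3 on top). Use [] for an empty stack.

After 'push 9': [9]
After 'push -7': [9, -7]
After 'eq': [0]
After 'dup': [0, 0]
After 'push 8': [0, 0, 8]
After 'neg': [0, 0, -8]
After 'dup': [0, 0, -8, -8]
After 'div': [0, 0, 1]
After 'neg': [0, 0, -1]
After 'dup': [0, 0, -1, -1]
After 'push 14': [0, 0, -1, -1, 14]
After 'div': [0, 0, -1, -1]
After 'mod': [0, 0, 0]
After 'push 1': [0, 0, 0, 1]

Answer: [0, 0, 0, 1]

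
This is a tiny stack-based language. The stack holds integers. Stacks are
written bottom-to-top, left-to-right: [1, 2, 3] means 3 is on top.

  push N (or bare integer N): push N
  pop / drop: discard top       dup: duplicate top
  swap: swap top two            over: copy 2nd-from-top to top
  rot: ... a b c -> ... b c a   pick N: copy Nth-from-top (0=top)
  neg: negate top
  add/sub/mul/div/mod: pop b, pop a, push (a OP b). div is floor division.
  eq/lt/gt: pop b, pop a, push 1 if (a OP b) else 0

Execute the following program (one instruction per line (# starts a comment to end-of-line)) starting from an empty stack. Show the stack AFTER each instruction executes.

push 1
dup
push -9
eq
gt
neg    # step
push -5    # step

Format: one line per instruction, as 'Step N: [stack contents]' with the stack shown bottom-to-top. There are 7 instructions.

Step 1: [1]
Step 2: [1, 1]
Step 3: [1, 1, -9]
Step 4: [1, 0]
Step 5: [1]
Step 6: [-1]
Step 7: [-1, -5]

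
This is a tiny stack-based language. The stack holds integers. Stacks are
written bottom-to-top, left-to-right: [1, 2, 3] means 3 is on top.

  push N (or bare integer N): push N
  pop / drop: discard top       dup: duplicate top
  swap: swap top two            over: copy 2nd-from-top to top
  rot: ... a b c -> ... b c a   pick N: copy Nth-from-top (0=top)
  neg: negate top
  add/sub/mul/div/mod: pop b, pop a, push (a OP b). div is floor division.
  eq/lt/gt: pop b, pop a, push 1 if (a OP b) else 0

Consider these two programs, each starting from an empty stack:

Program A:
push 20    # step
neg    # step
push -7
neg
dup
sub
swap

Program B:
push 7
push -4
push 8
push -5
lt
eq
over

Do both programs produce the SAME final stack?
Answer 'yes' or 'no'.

Answer: no

Derivation:
Program A trace:
  After 'push 20': [20]
  After 'neg': [-20]
  After 'push -7': [-20, -7]
  After 'neg': [-20, 7]
  After 'dup': [-20, 7, 7]
  After 'sub': [-20, 0]
  After 'swap': [0, -20]
Program A final stack: [0, -20]

Program B trace:
  After 'push 7': [7]
  After 'push -4': [7, -4]
  After 'push 8': [7, -4, 8]
  After 'push -5': [7, -4, 8, -5]
  After 'lt': [7, -4, 0]
  After 'eq': [7, 0]
  After 'over': [7, 0, 7]
Program B final stack: [7, 0, 7]
Same: no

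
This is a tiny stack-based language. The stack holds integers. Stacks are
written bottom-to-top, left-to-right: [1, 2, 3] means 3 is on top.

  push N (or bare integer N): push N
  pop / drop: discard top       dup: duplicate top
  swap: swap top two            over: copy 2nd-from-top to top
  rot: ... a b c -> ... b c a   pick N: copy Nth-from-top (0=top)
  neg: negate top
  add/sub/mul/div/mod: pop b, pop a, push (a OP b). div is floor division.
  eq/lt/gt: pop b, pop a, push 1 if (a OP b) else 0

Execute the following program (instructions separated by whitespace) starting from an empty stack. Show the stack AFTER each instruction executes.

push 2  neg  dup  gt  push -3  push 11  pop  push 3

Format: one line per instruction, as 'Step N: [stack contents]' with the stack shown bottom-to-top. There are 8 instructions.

Step 1: [2]
Step 2: [-2]
Step 3: [-2, -2]
Step 4: [0]
Step 5: [0, -3]
Step 6: [0, -3, 11]
Step 7: [0, -3]
Step 8: [0, -3, 3]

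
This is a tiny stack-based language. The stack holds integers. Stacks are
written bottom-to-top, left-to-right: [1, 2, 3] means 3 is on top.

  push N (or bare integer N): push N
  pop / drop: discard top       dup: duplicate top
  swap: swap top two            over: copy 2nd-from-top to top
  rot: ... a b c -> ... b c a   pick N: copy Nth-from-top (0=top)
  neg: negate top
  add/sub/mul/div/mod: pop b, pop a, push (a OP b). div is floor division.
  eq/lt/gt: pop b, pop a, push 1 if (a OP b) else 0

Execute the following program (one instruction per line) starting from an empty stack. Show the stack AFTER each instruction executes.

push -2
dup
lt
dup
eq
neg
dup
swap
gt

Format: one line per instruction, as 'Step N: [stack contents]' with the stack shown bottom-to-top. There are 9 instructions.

Step 1: [-2]
Step 2: [-2, -2]
Step 3: [0]
Step 4: [0, 0]
Step 5: [1]
Step 6: [-1]
Step 7: [-1, -1]
Step 8: [-1, -1]
Step 9: [0]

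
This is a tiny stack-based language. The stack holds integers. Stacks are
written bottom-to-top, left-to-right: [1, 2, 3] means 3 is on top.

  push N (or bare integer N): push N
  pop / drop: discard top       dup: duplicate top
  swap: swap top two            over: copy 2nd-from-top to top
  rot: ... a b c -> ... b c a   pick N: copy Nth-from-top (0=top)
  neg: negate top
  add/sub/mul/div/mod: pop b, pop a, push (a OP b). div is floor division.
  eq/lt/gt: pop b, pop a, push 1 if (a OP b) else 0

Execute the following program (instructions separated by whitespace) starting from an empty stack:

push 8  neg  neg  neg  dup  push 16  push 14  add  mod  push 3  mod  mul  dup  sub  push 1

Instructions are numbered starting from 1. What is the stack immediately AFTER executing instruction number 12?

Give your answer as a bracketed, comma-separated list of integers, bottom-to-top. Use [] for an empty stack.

Step 1 ('push 8'): [8]
Step 2 ('neg'): [-8]
Step 3 ('neg'): [8]
Step 4 ('neg'): [-8]
Step 5 ('dup'): [-8, -8]
Step 6 ('push 16'): [-8, -8, 16]
Step 7 ('push 14'): [-8, -8, 16, 14]
Step 8 ('add'): [-8, -8, 30]
Step 9 ('mod'): [-8, 22]
Step 10 ('push 3'): [-8, 22, 3]
Step 11 ('mod'): [-8, 1]
Step 12 ('mul'): [-8]

Answer: [-8]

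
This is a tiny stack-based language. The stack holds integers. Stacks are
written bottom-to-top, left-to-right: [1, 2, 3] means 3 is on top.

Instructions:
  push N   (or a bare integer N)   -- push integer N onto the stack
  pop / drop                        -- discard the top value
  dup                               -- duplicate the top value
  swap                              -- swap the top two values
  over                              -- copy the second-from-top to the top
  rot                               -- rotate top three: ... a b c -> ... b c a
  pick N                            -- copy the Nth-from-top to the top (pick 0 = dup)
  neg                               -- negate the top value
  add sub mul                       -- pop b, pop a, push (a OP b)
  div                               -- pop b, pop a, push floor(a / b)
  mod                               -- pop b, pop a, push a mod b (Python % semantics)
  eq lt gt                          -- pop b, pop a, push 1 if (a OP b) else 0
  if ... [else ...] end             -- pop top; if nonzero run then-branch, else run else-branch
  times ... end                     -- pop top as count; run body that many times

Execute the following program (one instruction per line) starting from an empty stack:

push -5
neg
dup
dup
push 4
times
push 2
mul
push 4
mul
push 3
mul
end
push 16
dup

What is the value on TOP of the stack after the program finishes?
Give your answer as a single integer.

Answer: 16

Derivation:
After 'push -5': [-5]
After 'neg': [5]
After 'dup': [5, 5]
After 'dup': [5, 5, 5]
After 'push 4': [5, 5, 5, 4]
After 'times': [5, 5, 5]
After 'push 2': [5, 5, 5, 2]
After 'mul': [5, 5, 10]
After 'push 4': [5, 5, 10, 4]
After 'mul': [5, 5, 40]
  ...
After 'push 3': [5, 5, 23040, 3]
After 'mul': [5, 5, 69120]
After 'push 2': [5, 5, 69120, 2]
After 'mul': [5, 5, 138240]
After 'push 4': [5, 5, 138240, 4]
After 'mul': [5, 5, 552960]
After 'push 3': [5, 5, 552960, 3]
After 'mul': [5, 5, 1658880]
After 'push 16': [5, 5, 1658880, 16]
After 'dup': [5, 5, 1658880, 16, 16]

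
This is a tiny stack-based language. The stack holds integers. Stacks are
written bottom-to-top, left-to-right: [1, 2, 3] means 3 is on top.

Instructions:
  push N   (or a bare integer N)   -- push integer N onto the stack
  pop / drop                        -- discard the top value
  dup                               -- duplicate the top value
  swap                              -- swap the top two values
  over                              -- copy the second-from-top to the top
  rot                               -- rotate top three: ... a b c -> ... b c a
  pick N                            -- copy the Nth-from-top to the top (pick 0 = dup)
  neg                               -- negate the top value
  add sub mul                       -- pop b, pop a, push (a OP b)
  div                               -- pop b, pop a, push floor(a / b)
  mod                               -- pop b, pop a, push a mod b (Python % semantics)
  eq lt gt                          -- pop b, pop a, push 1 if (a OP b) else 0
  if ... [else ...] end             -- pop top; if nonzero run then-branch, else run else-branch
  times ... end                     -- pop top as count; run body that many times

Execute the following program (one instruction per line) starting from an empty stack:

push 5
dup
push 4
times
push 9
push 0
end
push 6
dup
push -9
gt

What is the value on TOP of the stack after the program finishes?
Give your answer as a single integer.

After 'push 5': [5]
After 'dup': [5, 5]
After 'push 4': [5, 5, 4]
After 'times': [5, 5]
After 'push 9': [5, 5, 9]
After 'push 0': [5, 5, 9, 0]
After 'push 9': [5, 5, 9, 0, 9]
After 'push 0': [5, 5, 9, 0, 9, 0]
After 'push 9': [5, 5, 9, 0, 9, 0, 9]
After 'push 0': [5, 5, 9, 0, 9, 0, 9, 0]
After 'push 9': [5, 5, 9, 0, 9, 0, 9, 0, 9]
After 'push 0': [5, 5, 9, 0, 9, 0, 9, 0, 9, 0]
After 'push 6': [5, 5, 9, 0, 9, 0, 9, 0, 9, 0, 6]
After 'dup': [5, 5, 9, 0, 9, 0, 9, 0, 9, 0, 6, 6]
After 'push -9': [5, 5, 9, 0, 9, 0, 9, 0, 9, 0, 6, 6, -9]
After 'gt': [5, 5, 9, 0, 9, 0, 9, 0, 9, 0, 6, 1]

Answer: 1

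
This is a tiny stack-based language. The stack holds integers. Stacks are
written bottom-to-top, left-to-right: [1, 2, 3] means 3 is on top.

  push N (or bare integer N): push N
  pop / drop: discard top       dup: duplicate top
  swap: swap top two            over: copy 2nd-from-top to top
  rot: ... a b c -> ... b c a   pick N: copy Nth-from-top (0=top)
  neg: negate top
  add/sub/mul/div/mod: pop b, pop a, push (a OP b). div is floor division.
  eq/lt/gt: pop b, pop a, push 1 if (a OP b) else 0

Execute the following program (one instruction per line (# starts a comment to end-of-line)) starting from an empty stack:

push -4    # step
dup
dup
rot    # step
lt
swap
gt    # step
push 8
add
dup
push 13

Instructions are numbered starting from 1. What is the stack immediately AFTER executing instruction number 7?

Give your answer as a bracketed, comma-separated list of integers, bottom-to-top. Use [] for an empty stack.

Step 1 ('push -4'): [-4]
Step 2 ('dup'): [-4, -4]
Step 3 ('dup'): [-4, -4, -4]
Step 4 ('rot'): [-4, -4, -4]
Step 5 ('lt'): [-4, 0]
Step 6 ('swap'): [0, -4]
Step 7 ('gt'): [1]

Answer: [1]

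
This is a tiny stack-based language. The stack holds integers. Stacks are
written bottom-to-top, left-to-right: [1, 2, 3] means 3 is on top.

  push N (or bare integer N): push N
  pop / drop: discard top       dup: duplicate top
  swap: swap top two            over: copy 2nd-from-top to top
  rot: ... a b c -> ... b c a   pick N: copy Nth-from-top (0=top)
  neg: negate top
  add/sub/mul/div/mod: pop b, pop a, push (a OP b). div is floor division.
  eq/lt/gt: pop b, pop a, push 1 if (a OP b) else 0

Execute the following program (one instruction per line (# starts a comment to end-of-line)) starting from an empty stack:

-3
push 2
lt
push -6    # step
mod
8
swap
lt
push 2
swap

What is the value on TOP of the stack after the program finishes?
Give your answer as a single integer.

Answer: 0

Derivation:
After 'push -3': [-3]
After 'push 2': [-3, 2]
After 'lt': [1]
After 'push -6': [1, -6]
After 'mod': [-5]
After 'push 8': [-5, 8]
After 'swap': [8, -5]
After 'lt': [0]
After 'push 2': [0, 2]
After 'swap': [2, 0]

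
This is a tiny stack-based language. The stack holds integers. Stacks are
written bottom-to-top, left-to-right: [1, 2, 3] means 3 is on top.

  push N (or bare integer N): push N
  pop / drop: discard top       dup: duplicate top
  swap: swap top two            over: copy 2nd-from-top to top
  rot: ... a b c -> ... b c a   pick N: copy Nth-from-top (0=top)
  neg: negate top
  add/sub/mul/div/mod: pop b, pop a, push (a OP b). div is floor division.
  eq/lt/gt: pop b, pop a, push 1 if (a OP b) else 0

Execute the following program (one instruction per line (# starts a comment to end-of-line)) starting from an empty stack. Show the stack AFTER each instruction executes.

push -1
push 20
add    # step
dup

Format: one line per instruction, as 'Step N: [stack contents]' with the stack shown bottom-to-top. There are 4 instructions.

Step 1: [-1]
Step 2: [-1, 20]
Step 3: [19]
Step 4: [19, 19]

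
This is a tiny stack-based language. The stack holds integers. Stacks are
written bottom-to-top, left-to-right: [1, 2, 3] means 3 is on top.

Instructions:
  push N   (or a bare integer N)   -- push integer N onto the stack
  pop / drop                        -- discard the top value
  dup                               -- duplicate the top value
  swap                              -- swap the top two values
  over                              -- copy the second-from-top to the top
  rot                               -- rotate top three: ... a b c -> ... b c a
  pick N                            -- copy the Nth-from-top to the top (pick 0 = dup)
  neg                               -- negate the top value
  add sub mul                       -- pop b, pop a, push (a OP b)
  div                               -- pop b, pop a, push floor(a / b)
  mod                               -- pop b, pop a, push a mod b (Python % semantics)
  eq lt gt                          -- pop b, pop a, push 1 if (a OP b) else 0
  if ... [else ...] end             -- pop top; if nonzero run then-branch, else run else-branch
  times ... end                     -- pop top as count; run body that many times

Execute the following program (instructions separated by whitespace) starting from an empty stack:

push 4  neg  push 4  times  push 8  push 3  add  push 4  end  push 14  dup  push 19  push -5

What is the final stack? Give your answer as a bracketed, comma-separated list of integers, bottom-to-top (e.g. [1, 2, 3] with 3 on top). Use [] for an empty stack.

Answer: [-4, 11, 4, 11, 4, 11, 4, 11, 4, 14, 14, 19, -5]

Derivation:
After 'push 4': [4]
After 'neg': [-4]
After 'push 4': [-4, 4]
After 'times': [-4]
After 'push 8': [-4, 8]
After 'push 3': [-4, 8, 3]
After 'add': [-4, 11]
After 'push 4': [-4, 11, 4]
After 'push 8': [-4, 11, 4, 8]
After 'push 3': [-4, 11, 4, 8, 3]
After 'add': [-4, 11, 4, 11]
After 'push 4': [-4, 11, 4, 11, 4]
After 'push 8': [-4, 11, 4, 11, 4, 8]
After 'push 3': [-4, 11, 4, 11, 4, 8, 3]
After 'add': [-4, 11, 4, 11, 4, 11]
After 'push 4': [-4, 11, 4, 11, 4, 11, 4]
After 'push 8': [-4, 11, 4, 11, 4, 11, 4, 8]
After 'push 3': [-4, 11, 4, 11, 4, 11, 4, 8, 3]
After 'add': [-4, 11, 4, 11, 4, 11, 4, 11]
After 'push 4': [-4, 11, 4, 11, 4, 11, 4, 11, 4]
After 'push 14': [-4, 11, 4, 11, 4, 11, 4, 11, 4, 14]
After 'dup': [-4, 11, 4, 11, 4, 11, 4, 11, 4, 14, 14]
After 'push 19': [-4, 11, 4, 11, 4, 11, 4, 11, 4, 14, 14, 19]
After 'push -5': [-4, 11, 4, 11, 4, 11, 4, 11, 4, 14, 14, 19, -5]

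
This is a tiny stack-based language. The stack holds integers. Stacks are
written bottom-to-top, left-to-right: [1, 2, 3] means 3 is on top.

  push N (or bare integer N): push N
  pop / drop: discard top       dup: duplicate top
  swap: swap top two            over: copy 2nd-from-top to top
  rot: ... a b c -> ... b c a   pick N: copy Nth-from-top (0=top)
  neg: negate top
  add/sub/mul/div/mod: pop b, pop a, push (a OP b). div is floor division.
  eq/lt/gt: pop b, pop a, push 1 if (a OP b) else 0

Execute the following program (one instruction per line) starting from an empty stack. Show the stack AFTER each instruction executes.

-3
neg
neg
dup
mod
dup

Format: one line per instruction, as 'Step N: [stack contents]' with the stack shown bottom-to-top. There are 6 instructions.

Step 1: [-3]
Step 2: [3]
Step 3: [-3]
Step 4: [-3, -3]
Step 5: [0]
Step 6: [0, 0]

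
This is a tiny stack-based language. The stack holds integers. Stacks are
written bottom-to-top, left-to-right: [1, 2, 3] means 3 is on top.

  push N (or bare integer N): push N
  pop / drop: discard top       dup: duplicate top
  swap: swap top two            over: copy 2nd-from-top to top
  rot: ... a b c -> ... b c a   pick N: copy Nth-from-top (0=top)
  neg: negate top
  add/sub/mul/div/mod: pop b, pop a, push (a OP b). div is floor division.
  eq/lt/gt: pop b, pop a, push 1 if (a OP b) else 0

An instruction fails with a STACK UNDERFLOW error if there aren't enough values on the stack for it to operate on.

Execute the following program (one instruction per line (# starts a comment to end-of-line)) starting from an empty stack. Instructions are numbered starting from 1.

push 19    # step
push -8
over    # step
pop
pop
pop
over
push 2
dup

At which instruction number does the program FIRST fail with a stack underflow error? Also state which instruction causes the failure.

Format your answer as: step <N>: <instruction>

Answer: step 7: over

Derivation:
Step 1 ('push 19'): stack = [19], depth = 1
Step 2 ('push -8'): stack = [19, -8], depth = 2
Step 3 ('over'): stack = [19, -8, 19], depth = 3
Step 4 ('pop'): stack = [19, -8], depth = 2
Step 5 ('pop'): stack = [19], depth = 1
Step 6 ('pop'): stack = [], depth = 0
Step 7 ('over'): needs 2 value(s) but depth is 0 — STACK UNDERFLOW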